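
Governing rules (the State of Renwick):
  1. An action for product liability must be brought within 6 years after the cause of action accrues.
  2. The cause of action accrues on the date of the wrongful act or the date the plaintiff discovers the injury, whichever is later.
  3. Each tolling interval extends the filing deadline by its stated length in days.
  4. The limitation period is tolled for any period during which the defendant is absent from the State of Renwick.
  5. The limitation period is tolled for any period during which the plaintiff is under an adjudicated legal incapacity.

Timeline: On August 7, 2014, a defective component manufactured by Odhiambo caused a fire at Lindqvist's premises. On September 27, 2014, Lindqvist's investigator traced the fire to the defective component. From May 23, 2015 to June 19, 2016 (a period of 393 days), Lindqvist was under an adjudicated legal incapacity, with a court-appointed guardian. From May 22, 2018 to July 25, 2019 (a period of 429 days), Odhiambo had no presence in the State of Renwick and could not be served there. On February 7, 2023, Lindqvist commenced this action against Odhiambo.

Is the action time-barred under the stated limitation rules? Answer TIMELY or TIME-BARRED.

Taking the later of the act (August 7, 2014) and discovery (September 27, 2014), the claim accrued on September 27, 2014.
6 years from September 27, 2014 is September 27, 2020.
The plaintiff's legal incapacity from May 23, 2015 to June 19, 2016 tolled the period for 393 days, extending the deadline to October 25, 2021.
The defendant's absence from the jurisdiction from May 22, 2018 to July 25, 2019 tolled the period for 429 days, extending the deadline to December 28, 2022.
The February 7, 2023 filing falls after the December 28, 2022 deadline; the claim is time-barred.

TIME-BARRED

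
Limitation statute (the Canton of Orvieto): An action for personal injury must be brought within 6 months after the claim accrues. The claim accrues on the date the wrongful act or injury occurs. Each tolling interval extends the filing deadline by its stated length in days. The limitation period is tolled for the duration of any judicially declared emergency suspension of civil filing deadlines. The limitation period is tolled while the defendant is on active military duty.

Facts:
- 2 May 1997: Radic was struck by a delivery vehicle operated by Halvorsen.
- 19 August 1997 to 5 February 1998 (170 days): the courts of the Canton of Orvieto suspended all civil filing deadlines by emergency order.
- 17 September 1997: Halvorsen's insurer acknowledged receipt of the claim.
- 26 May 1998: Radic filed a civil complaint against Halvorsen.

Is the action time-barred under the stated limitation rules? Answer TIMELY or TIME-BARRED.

The claim accrued on 2 May 1997, the date of the act.
Adding the 6 months base period to 2 May 1997 gives a deadline of 2 November 1997, before any tolling.
The emergency suspension of filing deadlines from 19 August 1997 to 5 February 1998 tolled the period for 170 days, extending the deadline to 21 April 1998.
None of the other events listed affects the running of the period under the stated rules.
Filing on 26 May 1998 missed the 21 April 1998 deadline — the action is time-barred.

TIME-BARRED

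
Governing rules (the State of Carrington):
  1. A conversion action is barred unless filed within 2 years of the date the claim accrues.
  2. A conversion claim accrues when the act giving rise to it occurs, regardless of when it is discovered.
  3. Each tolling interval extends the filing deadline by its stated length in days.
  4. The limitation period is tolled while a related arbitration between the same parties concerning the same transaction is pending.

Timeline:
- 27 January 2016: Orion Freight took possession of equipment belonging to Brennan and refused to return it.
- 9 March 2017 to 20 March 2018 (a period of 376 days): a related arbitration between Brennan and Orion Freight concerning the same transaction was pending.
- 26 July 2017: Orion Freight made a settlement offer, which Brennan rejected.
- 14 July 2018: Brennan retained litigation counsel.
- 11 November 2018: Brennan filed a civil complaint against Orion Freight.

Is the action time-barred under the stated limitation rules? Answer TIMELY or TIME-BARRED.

The claim accrued on 27 January 2016, when the wrongful act occurred.
Adding the 2 years base period to 27 January 2016 gives a deadline of 27 January 2018, before any tolling.
The pending related arbitration from 9 March 2017 to 20 March 2018 tolled the period for 376 days, extending the deadline to 7 February 2019.
None of the other events listed affects the running of the period under the stated rules.
Brennan filed on 11 November 2018, before the 7 February 2019 deadline, so the action is timely.

TIMELY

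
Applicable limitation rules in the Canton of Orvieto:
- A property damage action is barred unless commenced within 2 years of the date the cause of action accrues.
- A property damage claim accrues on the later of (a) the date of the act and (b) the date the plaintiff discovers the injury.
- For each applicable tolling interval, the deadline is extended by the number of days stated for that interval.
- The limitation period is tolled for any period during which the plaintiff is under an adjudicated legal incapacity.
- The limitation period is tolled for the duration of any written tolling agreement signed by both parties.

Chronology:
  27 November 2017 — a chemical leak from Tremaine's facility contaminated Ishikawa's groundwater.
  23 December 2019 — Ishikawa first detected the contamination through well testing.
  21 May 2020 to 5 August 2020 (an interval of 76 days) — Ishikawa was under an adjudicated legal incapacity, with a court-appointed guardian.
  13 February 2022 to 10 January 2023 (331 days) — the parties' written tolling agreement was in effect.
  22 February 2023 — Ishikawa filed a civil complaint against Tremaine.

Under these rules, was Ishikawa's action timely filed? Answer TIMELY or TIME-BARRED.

The claim accrued on 23 December 2019 — the later of the 27 November 2017 act and the 23 December 2019 discovery.
Adding the 2 years base period to 23 December 2019 gives a deadline of 23 December 2021, before any tolling.
Because the plaintiff's legal incapacity ran from 21 May 2020 to 5 August 2020, the deadline is extended by 76 days to 9 March 2022.
The period was tolled for 331 days by the written tolling agreement (13 February 2022 to 10 January 2023), pushing the deadline to 3 February 2023.
Ishikawa filed on 22 February 2023, after the 3 February 2023 deadline, so the action is time-barred.

TIME-BARRED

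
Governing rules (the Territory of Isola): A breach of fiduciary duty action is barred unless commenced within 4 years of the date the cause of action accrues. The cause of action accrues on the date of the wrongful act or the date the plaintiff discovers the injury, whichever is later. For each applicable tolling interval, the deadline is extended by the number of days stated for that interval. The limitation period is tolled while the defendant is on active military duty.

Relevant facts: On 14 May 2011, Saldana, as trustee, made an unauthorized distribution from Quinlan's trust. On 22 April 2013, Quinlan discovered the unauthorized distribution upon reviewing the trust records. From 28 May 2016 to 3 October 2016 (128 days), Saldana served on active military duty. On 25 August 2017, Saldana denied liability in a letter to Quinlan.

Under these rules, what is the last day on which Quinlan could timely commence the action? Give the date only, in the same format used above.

Because discovery on 22 April 2013 post-dates the 14 May 2011 act, accrual under the later-of rule falls on 22 April 2013.
The untolled deadline — 4 years after 22 April 2013 — is 22 April 2017.
Because the defendant's active military service ran from 28 May 2016 to 3 October 2016, the deadline is extended by 128 days to 28 August 2017.
None of the other events listed affects the running of the period under the stated rules.

28 August 2017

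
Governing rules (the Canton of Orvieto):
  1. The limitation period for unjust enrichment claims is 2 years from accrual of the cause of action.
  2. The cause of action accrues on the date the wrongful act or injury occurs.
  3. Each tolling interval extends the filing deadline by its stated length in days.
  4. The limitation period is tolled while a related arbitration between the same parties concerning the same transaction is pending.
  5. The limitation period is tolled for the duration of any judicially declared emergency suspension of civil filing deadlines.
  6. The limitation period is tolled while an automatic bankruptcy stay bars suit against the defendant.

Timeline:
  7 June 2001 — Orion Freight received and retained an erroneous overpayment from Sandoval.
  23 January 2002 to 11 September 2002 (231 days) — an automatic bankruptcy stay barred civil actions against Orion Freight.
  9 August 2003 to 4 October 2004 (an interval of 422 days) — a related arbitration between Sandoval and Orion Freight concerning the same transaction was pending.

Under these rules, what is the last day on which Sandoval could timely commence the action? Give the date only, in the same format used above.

The claim accrued on 7 June 2001, when the wrongful act occurred.
The untolled deadline — 2 years after 7 June 2001 — is 7 June 2003.
Because the automatic bankruptcy stay ran from 23 January 2002 to 11 September 2002, the deadline is extended by 231 days to 24 January 2004.
Because the pending related arbitration ran from 9 August 2003 to 4 October 2004, the deadline is extended by 422 days to 21 March 2005.

21 March 2005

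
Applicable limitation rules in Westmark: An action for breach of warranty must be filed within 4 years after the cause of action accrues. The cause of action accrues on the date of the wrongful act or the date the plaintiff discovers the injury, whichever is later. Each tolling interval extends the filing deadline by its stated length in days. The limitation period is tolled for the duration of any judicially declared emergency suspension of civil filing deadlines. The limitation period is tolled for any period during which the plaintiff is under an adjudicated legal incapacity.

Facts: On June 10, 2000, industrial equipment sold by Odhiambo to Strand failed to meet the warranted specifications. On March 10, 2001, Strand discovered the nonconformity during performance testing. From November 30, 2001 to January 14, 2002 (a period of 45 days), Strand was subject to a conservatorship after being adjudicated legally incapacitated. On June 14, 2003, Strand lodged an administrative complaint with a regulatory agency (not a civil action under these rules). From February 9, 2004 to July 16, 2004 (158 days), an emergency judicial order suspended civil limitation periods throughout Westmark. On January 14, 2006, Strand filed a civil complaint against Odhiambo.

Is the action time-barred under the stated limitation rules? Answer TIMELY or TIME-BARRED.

TIME-BARRED

Because discovery on March 10, 2001 post-dates the June 10, 2000 act, accrual under the later-of rule falls on March 10, 2001.
Adding the 4 years base period to March 10, 2001 gives a deadline of March 10, 2005, before any tolling.
The plaintiff's legal incapacity from November 30, 2001 to January 14, 2002 tolled the period for 45 days, extending the deadline to April 24, 2005.
The emergency suspension of filing deadlines from February 9, 2004 to July 16, 2004 tolled the period for 158 days, extending the deadline to September 29, 2005.
None of the other events listed affects the running of the period under the stated rules.
The January 14, 2006 filing falls after the September 29, 2005 deadline; the claim is time-barred.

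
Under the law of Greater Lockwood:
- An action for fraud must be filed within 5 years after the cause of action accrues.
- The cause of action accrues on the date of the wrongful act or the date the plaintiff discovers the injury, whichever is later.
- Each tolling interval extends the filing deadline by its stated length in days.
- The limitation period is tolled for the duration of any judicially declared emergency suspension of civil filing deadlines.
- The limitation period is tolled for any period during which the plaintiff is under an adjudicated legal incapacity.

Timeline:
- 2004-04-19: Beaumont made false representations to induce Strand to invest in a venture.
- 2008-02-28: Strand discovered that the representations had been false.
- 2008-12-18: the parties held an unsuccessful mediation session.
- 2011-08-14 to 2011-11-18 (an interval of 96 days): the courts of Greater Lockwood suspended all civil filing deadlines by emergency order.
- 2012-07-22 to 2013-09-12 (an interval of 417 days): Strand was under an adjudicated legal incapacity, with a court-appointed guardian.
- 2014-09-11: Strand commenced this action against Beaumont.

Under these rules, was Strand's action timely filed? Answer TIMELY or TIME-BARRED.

The claim accrued on 2008-02-28 — the later of the 2004-04-19 act and the 2008-02-28 discovery.
Adding the 5 years base period to 2008-02-28 gives a deadline of 2013-02-28, before any tolling.
The emergency suspension of filing deadlines from 2011-08-14 to 2011-11-18 tolled the period for 96 days, extending the deadline to 2013-06-04.
Because the plaintiff's legal incapacity ran from 2012-07-22 to 2013-09-12, the deadline is extended by 417 days to 2014-07-26.
The other events in the timeline have no effect on the limitation period under the stated rules.
Strand filed on 2014-09-11, after the 2014-07-26 deadline, so the action is time-barred.

TIME-BARRED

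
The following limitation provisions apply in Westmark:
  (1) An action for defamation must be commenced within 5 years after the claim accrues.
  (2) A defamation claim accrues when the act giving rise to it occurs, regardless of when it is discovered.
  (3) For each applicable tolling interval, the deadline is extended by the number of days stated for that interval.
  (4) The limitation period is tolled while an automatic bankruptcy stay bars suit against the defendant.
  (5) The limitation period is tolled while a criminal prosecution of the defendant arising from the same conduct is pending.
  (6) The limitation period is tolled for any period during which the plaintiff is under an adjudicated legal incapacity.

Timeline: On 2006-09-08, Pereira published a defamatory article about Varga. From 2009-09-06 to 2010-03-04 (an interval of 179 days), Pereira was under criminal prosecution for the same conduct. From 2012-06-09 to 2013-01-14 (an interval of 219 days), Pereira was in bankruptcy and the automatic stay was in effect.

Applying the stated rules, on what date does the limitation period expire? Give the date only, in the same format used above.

The limitation period began to run on 2006-09-08.
Adding the 5 years base period to 2006-09-08 gives a deadline of 2011-09-08, before any tolling.
The period was tolled for 179 days by the pending criminal prosecution (2009-09-06 to 2010-03-04), pushing the deadline to 2012-03-05.
The automatic bankruptcy stay from 2012-06-09 to 2013-01-14 began after the period had already run on 2012-03-05, so it has no tolling effect.

2012-03-05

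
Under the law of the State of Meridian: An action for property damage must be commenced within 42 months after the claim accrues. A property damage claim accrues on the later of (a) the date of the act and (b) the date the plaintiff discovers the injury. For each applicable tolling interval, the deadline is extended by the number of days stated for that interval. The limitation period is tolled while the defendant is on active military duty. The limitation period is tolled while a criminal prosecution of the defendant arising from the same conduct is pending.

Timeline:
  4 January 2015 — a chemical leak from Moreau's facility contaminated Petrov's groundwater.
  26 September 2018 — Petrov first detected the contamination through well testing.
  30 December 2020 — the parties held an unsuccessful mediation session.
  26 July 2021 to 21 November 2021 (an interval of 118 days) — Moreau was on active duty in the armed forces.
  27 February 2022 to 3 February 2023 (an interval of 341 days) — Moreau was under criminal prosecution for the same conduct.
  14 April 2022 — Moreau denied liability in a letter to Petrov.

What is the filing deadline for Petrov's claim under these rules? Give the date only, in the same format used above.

28 June 2023

The claim accrued on 26 September 2018 — the later of the 4 January 2015 act and the 26 September 2018 discovery.
Adding the 42 months base period to 26 September 2018 gives a deadline of 26 March 2022, before any tolling.
Because the defendant's active military service ran from 26 July 2021 to 21 November 2021, the deadline is extended by 118 days to 22 July 2022.
The pending criminal prosecution from 27 February 2022 to 3 February 2023 tolled the period for 341 days, extending the deadline to 28 June 2023.
None of the other events listed affects the running of the period under the stated rules.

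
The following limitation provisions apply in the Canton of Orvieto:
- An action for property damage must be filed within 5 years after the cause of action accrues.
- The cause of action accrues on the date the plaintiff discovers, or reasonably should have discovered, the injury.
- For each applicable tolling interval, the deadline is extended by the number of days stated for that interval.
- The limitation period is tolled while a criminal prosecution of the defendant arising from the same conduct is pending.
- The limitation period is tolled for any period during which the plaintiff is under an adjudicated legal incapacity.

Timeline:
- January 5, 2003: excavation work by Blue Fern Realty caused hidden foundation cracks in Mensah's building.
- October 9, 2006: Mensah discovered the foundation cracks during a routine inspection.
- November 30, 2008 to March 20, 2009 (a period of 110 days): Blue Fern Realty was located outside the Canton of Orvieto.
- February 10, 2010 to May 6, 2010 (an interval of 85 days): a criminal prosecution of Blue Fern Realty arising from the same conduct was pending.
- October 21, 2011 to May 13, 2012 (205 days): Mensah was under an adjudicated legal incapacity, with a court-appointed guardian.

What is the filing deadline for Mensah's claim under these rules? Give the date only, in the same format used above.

July 25, 2012

Accrual is tied to discovery, so the period began on October 9, 2006 rather than on January 5, 2003 when the act occurred.
5 years from October 9, 2006 is October 9, 2011.
The pending criminal prosecution from February 10, 2010 to May 6, 2010 tolled the period for 85 days, extending the deadline to January 2, 2012.
The plaintiff's legal incapacity from October 21, 2011 to May 13, 2012 tolled the period for 205 days, extending the deadline to July 25, 2012.
Although the defendant's absence ran from November 30, 2008 to March 20, 2009, the stated rules do not make that a tolling event, so it is disregarded.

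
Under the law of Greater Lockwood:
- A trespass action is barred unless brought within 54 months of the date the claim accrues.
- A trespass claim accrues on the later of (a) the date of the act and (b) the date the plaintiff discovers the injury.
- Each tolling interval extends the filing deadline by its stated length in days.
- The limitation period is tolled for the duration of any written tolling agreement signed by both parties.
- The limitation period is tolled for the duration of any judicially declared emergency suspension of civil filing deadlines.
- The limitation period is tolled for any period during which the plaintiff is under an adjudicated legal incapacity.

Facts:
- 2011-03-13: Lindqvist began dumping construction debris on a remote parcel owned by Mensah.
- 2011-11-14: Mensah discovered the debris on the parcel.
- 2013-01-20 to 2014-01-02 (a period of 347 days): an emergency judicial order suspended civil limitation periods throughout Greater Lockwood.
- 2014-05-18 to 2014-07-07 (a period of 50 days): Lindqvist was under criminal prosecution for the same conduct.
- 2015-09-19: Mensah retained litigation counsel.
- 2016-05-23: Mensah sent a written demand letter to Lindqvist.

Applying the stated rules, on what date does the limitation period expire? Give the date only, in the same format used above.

Taking the later of the act (2011-03-13) and discovery (2011-11-14), the claim accrued on 2011-11-14.
54 months from 2011-11-14 is 2016-05-14.
The emergency suspension of filing deadlines from 2013-01-20 to 2014-01-02 tolled the period for 347 days, extending the deadline to 2017-04-26.
Although a criminal prosecution ran from 2014-05-18 to 2014-07-07, the stated rules do not make that a tolling event, so it is disregarded.
The other events in the timeline have no effect on the limitation period under the stated rules.

2017-04-26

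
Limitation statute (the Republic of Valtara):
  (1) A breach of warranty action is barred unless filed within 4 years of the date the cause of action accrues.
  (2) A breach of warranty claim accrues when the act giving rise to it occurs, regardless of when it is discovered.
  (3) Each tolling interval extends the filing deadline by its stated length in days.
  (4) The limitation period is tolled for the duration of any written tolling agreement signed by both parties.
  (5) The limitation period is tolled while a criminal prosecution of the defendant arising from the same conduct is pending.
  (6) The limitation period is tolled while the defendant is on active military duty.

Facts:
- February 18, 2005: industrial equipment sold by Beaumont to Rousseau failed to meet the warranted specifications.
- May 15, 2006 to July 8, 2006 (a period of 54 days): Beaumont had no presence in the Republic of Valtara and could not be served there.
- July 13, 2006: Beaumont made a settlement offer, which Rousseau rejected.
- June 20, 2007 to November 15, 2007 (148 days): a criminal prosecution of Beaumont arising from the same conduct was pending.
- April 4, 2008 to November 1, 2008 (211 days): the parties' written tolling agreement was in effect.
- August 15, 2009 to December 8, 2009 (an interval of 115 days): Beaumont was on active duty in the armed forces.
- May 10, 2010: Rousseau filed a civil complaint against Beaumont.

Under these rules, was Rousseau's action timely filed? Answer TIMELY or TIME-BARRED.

The claim accrued on February 18, 2005, when the wrongful act occurred.
Adding the 4 years base period to February 18, 2005 gives a deadline of February 18, 2009, before any tolling.
The period was tolled for 148 days by the pending criminal prosecution (June 20, 2007 to November 15, 2007), pushing the deadline to July 16, 2009.
The period was tolled for 211 days by the written tolling agreement (April 4, 2008 to November 1, 2008), pushing the deadline to February 12, 2010.
The period was tolled for 115 days by the defendant's active military service (August 15, 2009 to December 8, 2009), pushing the deadline to June 7, 2010.
No stated provision tolls the period for the defendant's absence, so the interval from May 15, 2006 to July 8, 2006 has no effect on the deadline.
None of the other events listed affects the running of the period under the stated rules.
Filing on May 10, 2010 beat the June 7, 2010 deadline — the action is timely.

TIMELY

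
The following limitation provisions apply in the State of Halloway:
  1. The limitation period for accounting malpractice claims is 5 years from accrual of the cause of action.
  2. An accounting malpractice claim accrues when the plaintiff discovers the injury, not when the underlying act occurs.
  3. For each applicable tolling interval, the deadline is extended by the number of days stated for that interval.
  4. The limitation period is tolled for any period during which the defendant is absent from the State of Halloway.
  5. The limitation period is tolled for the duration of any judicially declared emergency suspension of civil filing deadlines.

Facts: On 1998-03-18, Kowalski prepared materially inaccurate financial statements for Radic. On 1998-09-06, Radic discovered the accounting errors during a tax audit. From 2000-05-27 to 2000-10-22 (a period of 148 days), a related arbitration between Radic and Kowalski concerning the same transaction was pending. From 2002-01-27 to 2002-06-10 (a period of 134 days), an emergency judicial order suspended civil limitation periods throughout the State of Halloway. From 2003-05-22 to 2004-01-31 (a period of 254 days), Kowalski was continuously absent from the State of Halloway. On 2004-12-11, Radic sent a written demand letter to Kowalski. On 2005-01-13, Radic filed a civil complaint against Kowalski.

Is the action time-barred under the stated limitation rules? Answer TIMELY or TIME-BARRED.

TIME-BARRED

The claim did not accrue until Radic discovered the injury on 1998-09-06; the 1998-03-18 act date does not start the clock under the stated rule.
Adding the 5 years base period to 1998-09-06 gives a deadline of 2003-09-06, before any tolling.
The emergency suspension of filing deadlines from 2002-01-27 to 2002-06-10 tolled the period for 134 days, extending the deadline to 2004-01-18.
Because the defendant's absence from the jurisdiction ran from 2003-05-22 to 2004-01-31, the deadline is extended by 254 days to 2004-09-28.
The pending related arbitration from 2000-05-27 to 2000-10-22 does not toll the period, because no stated rule makes a pending arbitration a tolling event.
None of the other events listed affects the running of the period under the stated rules.
The 2005-01-13 filing falls after the 2004-09-28 deadline; the claim is time-barred.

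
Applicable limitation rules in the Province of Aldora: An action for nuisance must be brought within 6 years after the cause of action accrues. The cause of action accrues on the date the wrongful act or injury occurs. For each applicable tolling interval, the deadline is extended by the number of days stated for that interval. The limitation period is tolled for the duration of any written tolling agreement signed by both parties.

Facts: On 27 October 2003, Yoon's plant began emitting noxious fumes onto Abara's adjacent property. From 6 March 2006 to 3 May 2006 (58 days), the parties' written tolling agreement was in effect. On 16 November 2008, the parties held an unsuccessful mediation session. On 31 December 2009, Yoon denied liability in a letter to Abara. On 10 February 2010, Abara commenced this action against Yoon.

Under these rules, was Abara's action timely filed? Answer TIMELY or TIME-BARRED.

The claim accrued on 27 October 2003, when the wrongful act occurred.
6 years from 27 October 2003 is 27 October 2009.
The period was tolled for 58 days by the written tolling agreement (6 March 2006 to 3 May 2006), pushing the deadline to 24 December 2009.
None of the other events listed affects the running of the period under the stated rules.
Filing on 10 February 2010 missed the 24 December 2009 deadline — the action is time-barred.

TIME-BARRED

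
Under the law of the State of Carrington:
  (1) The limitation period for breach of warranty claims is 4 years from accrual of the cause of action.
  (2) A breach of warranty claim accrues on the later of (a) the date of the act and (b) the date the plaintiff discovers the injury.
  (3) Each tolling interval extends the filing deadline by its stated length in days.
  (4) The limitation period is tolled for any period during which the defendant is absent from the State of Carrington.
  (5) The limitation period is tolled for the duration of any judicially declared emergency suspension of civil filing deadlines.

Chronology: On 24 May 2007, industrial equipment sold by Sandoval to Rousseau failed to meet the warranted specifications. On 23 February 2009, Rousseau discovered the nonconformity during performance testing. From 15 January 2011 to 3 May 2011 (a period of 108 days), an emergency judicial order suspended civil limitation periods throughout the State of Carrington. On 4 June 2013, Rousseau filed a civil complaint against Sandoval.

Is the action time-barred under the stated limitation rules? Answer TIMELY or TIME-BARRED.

Taking the later of the act (24 May 2007) and discovery (23 February 2009), the claim accrued on 23 February 2009.
The untolled deadline — 4 years after 23 February 2009 — is 23 February 2013.
The period was tolled for 108 days by the emergency suspension of filing deadlines (15 January 2011 to 3 May 2011), pushing the deadline to 11 June 2013.
Filing on 4 June 2013 beat the 11 June 2013 deadline — the action is timely.

TIMELY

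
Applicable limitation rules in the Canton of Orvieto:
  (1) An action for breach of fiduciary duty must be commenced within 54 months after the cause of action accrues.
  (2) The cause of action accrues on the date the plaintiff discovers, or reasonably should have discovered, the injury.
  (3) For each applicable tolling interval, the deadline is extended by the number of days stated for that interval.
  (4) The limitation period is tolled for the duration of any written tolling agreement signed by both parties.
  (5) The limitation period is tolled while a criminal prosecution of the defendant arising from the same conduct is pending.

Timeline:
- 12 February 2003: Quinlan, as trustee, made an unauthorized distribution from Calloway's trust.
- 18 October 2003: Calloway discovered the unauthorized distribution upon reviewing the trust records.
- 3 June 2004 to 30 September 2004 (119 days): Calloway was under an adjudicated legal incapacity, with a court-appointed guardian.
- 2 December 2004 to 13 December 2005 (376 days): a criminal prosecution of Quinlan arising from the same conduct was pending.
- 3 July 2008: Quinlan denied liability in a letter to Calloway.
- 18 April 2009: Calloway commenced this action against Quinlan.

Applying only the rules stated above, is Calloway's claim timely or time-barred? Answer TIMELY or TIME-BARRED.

TIMELY

Accrual is tied to discovery, so the period began on 18 October 2003 rather than on 12 February 2003 when the act occurred.
The untolled deadline — 54 months after 18 October 2003 — is 18 April 2008.
Because the pending criminal prosecution ran from 2 December 2004 to 13 December 2005, the deadline is extended by 376 days to 29 April 2009.
Although the plaintiff's incapacity ran from 3 June 2004 to 30 September 2004, the stated rules do not make that a tolling event, so it is disregarded.
The other events in the timeline have no effect on the limitation period under the stated rules.
Filing on 18 April 2009 beat the 29 April 2009 deadline — the action is timely.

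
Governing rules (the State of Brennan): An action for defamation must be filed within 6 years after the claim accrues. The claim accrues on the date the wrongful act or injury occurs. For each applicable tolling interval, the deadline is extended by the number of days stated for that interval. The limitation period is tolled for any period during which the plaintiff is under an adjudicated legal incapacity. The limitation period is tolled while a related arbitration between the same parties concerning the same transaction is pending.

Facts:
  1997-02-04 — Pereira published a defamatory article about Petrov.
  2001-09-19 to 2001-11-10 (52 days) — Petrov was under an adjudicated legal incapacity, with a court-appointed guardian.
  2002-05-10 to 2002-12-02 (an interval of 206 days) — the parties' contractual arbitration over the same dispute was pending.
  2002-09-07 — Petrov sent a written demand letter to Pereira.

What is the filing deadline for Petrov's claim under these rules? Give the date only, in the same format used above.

The claim accrued on 1997-02-04, the date of the act.
6 years from 1997-02-04 is 2003-02-04.
The period was tolled for 52 days by the plaintiff's legal incapacity (2001-09-19 to 2001-11-10), pushing the deadline to 2003-03-28.
The pending related arbitration from 2002-05-10 to 2002-12-02 tolled the period for 206 days, extending the deadline to 2003-10-20.
None of the other events listed affects the running of the period under the stated rules.

2003-10-20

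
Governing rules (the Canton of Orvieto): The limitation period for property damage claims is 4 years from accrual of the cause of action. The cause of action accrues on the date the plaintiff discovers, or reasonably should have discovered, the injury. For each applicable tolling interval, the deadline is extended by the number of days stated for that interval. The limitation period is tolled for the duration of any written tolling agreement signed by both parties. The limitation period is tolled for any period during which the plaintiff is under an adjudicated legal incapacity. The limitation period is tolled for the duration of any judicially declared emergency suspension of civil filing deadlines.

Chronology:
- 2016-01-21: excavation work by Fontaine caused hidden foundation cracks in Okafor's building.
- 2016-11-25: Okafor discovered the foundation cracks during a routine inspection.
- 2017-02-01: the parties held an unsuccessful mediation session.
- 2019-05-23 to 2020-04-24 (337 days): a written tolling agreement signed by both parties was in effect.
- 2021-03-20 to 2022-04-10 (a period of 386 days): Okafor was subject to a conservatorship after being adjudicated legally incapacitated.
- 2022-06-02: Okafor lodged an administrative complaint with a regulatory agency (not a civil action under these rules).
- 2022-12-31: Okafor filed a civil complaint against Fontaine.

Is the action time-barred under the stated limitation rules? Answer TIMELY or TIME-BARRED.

TIME-BARRED

Accrual is tied to discovery, so the period began on 2016-11-25 rather than on 2016-01-21 when the act occurred.
The untolled deadline — 4 years after 2016-11-25 — is 2020-11-25.
Because the written tolling agreement ran from 2019-05-23 to 2020-04-24, the deadline is extended by 337 days to 2021-10-28.
The plaintiff's legal incapacity from 2021-03-20 to 2022-04-10 tolled the period for 386 days, extending the deadline to 2022-11-18.
The other events in the timeline have no effect on the limitation period under the stated rules.
Filing on 2022-12-31 missed the 2022-11-18 deadline — the action is time-barred.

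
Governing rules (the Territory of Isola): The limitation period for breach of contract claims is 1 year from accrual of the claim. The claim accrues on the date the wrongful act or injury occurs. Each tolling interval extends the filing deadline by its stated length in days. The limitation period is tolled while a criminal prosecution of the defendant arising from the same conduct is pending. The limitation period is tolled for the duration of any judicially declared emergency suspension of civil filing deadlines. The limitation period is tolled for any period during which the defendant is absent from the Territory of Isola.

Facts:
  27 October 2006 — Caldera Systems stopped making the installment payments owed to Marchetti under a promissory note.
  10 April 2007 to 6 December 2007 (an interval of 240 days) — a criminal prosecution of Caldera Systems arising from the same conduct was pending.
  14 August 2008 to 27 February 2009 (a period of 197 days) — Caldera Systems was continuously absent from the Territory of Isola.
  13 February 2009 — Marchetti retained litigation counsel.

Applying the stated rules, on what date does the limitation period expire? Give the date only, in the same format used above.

The limitation period began to run on 27 October 2006.
1 year from 27 October 2006 is 27 October 2007.
The period was tolled for 240 days by the pending criminal prosecution (10 April 2007 to 6 December 2007), pushing the deadline to 23 June 2008.
The defendant's absence from the jurisdiction starting 14 August 2008 came too late — the period had run on 23 June 2008 — and so does not extend the deadline.
Nothing else in the chronology tolls or restarts the period.

23 June 2008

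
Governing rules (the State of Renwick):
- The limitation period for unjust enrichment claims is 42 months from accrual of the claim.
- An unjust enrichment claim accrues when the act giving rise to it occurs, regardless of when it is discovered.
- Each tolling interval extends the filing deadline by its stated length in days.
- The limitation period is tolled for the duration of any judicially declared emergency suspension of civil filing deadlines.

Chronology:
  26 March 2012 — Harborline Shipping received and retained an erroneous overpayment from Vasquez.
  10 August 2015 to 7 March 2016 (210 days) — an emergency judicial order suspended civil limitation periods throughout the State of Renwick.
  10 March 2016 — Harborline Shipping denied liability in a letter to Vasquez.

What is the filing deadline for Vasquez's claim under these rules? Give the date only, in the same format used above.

The claim accrued on 26 March 2012, when the wrongful act occurred.
Adding the 42 months base period to 26 March 2012 gives a deadline of 26 September 2015, before any tolling.
Because the emergency suspension of filing deadlines ran from 10 August 2015 to 7 March 2016, the deadline is extended by 210 days to 23 April 2016.
Nothing else in the chronology tolls or restarts the period.

23 April 2016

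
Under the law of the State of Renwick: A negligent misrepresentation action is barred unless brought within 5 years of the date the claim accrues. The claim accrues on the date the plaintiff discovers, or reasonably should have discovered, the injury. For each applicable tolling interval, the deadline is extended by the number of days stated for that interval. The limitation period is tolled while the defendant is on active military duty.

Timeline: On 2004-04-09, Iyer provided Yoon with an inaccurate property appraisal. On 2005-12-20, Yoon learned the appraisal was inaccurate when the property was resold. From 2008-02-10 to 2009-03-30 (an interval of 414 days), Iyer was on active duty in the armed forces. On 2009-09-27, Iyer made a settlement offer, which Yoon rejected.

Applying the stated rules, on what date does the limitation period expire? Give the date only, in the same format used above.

2012-02-07

Under the discovery rule, the claim accrued on 2005-12-20, when Yoon discovered the injury — not on the 2004-04-09 date of the underlying act.
Adding the 5 years base period to 2005-12-20 gives a deadline of 2010-12-20, before any tolling.
Because the defendant's active military service ran from 2008-02-10 to 2009-03-30, the deadline is extended by 414 days to 2012-02-07.
Nothing else in the chronology tolls or restarts the period.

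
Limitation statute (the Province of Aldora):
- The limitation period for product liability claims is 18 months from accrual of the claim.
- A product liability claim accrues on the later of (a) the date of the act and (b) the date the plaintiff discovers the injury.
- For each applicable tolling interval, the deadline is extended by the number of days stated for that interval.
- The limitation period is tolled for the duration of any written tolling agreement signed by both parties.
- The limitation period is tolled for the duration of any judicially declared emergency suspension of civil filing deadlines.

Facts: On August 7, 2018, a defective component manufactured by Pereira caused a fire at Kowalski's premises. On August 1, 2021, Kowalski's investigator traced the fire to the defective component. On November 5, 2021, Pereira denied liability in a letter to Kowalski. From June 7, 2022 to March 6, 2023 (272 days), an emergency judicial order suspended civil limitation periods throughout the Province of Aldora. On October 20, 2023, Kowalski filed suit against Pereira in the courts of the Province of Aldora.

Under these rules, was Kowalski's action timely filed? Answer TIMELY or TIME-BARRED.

The claim accrued on August 1, 2021 — the later of the August 7, 2018 act and the August 1, 2021 discovery.
18 months from August 1, 2021 is February 1, 2023.
The period was tolled for 272 days by the emergency suspension of filing deadlines (June 7, 2022 to March 6, 2023), pushing the deadline to October 31, 2023.
Nothing else in the chronology tolls or restarts the period.
The October 20, 2023 filing precedes the October 31, 2023 deadline; the claim is timely.

TIMELY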